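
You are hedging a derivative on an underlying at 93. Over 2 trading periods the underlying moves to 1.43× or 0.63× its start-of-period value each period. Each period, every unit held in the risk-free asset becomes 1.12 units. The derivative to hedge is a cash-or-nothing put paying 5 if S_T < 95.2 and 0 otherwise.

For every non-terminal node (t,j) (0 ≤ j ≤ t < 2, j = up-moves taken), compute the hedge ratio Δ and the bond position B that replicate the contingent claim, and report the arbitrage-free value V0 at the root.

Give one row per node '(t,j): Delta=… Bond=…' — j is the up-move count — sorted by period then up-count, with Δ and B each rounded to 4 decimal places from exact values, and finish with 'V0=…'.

(0,0): Delta=-0.0368 Bond=5.9086
(1,0): Delta=0.0000 Bond=4.4643
(1,1): Delta=-0.0470 Bond=7.9799
V0=2.4906

Under the risk-neutral measure, an up-move has probability p* = (R−d)/(u−d) = 0.6125 and values discount at R = 1.12.
At expiry t=2: V(2,0)=5.0000, V(2,1)=5.0000, V(2,2)=0.0000
  t=1,j=0: stock 58.5900 → up 83.7837 (V=5.0000), down 36.9117 (V=5.0000). Price 4.4643; hedge Δ=0.0000, bond B=4.4643.
  t=1,j=1: stock 132.9900 → up 190.1757 (V=0.0000), down 83.7837 (V=5.0000). Price 1.7299; hedge Δ=-0.0470, bond B=7.9799.
  t=0,j=0: stock 93.0000 → up 132.9900 (V=1.7299), down 58.5900 (V=4.4643). Price 2.4906; hedge Δ=-0.0368, bond B=5.9086.
Self-financing check: at every node Δ·S+B equals the discounted successor values.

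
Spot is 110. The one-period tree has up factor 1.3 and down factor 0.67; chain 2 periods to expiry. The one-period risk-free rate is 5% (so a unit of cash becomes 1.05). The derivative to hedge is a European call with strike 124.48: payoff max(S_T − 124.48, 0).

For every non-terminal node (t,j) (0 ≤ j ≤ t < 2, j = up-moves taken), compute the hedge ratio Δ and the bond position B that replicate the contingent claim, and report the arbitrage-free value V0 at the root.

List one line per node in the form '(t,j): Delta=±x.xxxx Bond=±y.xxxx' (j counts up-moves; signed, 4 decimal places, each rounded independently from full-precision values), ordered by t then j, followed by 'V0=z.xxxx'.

The replicating-portfolio and risk-neutral prices coincide; use p* = (1.05−0.67)/(1.3−0.67) = 0.6032 for the latter.
Payoff layer (t=2): V(2,0)=0.0000, V(2,1)=0.0000, V(2,2)=61.4200
Node (1,0) S=73.7000: V=(p*·0.0000+(1−p*)·0.0000)/1.05=0.0000; Δ=(0.0000−0.0000)/(95.8100−49.3790)=0.0000; B=V−Δ·S=0.0000
Node (1,1) S=143.0000: V=(p*·61.4200+(1−p*)·0.0000)/1.05=35.2828; Δ=(61.4200−0.0000)/(185.9000−95.8100)=0.6818; B=V−Δ·S=-62.2092
Node (0,0) S=110.0000: V=(p*·35.2828+(1−p*)·0.0000)/1.05=20.2683; Δ=(35.2828−0.0000)/(143.0000−73.7000)=0.5091; B=V−Δ·S=-35.7362
Root portfolio cost Δ·110+B reproduces V0=20.2683.

(0,0): Delta=0.5091 Bond=-35.7362
(1,0): Delta=0.0000 Bond=0.0000
(1,1): Delta=0.6818 Bond=-62.2092
V0=20.2683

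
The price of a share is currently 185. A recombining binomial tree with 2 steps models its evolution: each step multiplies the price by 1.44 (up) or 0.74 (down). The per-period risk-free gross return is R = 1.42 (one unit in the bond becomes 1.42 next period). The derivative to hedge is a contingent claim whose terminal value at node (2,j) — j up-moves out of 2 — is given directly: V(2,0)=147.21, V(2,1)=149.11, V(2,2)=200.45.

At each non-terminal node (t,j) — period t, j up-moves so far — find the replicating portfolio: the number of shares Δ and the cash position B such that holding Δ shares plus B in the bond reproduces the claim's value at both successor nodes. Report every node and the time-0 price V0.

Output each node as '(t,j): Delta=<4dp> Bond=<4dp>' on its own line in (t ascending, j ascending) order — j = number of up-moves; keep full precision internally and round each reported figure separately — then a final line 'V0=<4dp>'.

Risk-neutral probability p* = (R−d)/(u−d) = (1.42−0.74)/(1.44−0.74) = 0.9714.
Payoff layer (t=2): V(2,0)=147.2100, V(2,1)=149.1100, V(2,2)=200.4500
(1,0): S=136.9000. Δ = (V_up−V_dn)/(S_up−S_dn) = (149.1100−147.2100)/(197.1360−101.3060) = 0.0198. V = [p*·149.1100 + (1−p*)·147.2100]/1.42 = 104.9688. B = V − Δ·S = 102.2545.
(1,1): S=266.4000. Δ = (V_up−V_dn)/(S_up−S_dn) = (200.4500−149.1100)/(383.6160−197.1360) = 0.2753. V = [p*·200.4500 + (1−p*)·149.1100]/1.42 = 140.1290. B = V − Δ·S = 66.7861.
(0,0): S=185.0000. Δ = (V_up−V_dn)/(S_up−S_dn) = (140.1290−104.9688)/(266.4000−136.9000) = 0.2715. V = [p*·140.1290 + (1−p*)·104.9688]/1.42 = 97.9749. B = V − Δ·S = 47.7461.
Root portfolio cost Δ·185+B reproduces V0=97.9749.

(0,0): Delta=0.2715 Bond=47.7461
(1,0): Delta=0.0198 Bond=102.2545
(1,1): Delta=0.2753 Bond=66.7861
V0=97.9749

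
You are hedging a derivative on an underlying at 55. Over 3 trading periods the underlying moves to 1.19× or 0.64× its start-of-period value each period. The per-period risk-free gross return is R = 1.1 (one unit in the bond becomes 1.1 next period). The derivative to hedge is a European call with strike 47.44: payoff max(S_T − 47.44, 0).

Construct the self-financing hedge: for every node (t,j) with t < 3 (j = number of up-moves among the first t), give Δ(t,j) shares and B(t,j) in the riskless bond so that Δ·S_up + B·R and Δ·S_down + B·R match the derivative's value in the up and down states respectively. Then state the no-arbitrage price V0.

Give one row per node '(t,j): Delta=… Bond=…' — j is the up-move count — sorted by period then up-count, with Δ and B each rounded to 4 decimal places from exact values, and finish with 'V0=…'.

(0,0): Delta=0.8366 Bond=-25.5079
(1,0): Delta=0.0945 Bond=-1.9358
(1,1): Delta=0.9147 Bond=-33.1697
(2,0): Delta=0.0000 Bond=0.0000
(2,1): Delta=0.1045 Bond=-2.5460
(2,2): Delta=1.0000 Bond=-43.1273
V0=20.5078

No-arbitrage ⇒ martingale measure with p* = (R−d)/(u−d) = 0.8364.
At expiry t=3: V(3,0)=0.0000, V(3,1)=0.0000, V(3,2)=2.4067, V(3,3)=45.2437
Node (2,0) S=22.5280: V=(p*·0.0000+(1−p*)·0.0000)/1.1=0.0000; Δ=(0.0000−0.0000)/(26.8083−14.4179)=0.0000; B=V−Δ·S=0.0000
Node (2,1) S=41.8880: V=(p*·2.4067+(1−p*)·0.0000)/1.1=1.8299; Δ=(2.4067−0.0000)/(49.8467−26.8083)=0.1045; B=V−Δ·S=-2.5460
Node (2,2) S=77.8855: V=(p*·45.2437+(1−p*)·2.4067)/1.1=34.7582; Δ=(45.2437−2.4067)/(92.6837−49.8467)=1.0000; B=V−Δ·S=-43.1273
Node (1,0) S=35.2000: V=(p*·1.8299+(1−p*)·0.0000)/1.1=1.3913; Δ=(1.8299−0.0000)/(41.8880−22.5280)=0.0945; B=V−Δ·S=-1.9358
Node (1,1) S=65.4500: V=(p*·34.7582+(1−p*)·1.8299)/1.1=26.7000; Δ=(34.7582−1.8299)/(77.8855−41.8880)=0.9147; B=V−Δ·S=-33.1697
Node (0,0) S=55.0000: V=(p*·26.7000+(1−p*)·1.3913)/1.1=20.5078; Δ=(26.7000−1.3913)/(65.4500−35.2000)=0.8366; B=V−Δ·S=-25.5079
Each (Δ,B) replicates both successor values, so the strategy is self-financing and V0 is arbitrage-free.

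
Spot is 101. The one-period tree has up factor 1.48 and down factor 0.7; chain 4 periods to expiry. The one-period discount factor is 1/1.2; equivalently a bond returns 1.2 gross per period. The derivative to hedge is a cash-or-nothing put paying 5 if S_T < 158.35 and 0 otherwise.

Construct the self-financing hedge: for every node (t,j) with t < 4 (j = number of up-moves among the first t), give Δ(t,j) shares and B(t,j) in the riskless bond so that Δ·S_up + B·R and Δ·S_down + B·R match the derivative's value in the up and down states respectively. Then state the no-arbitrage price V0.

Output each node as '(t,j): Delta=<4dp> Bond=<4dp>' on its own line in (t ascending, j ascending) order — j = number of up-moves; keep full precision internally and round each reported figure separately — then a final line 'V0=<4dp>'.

Under the risk-neutral measure, an up-move has probability p* = (R−d)/(u−d) = 0.6410 and values discount at R = 1.2.
Payoff layer (t=4): V(4,0)=5.0000, V(4,1)=5.0000, V(4,2)=5.0000, V(4,3)=0.0000, V(4,4)=0.0000
Node (3,0) S=34.6430: V=(p*·5.0000+(1−p*)·5.0000)/1.2=4.1667; Δ=(5.0000−5.0000)/(51.2716−24.2501)=0.0000; B=V−Δ·S=4.1667
Node (3,1) S=73.2452: V=(p*·5.0000+(1−p*)·5.0000)/1.2=4.1667; Δ=(5.0000−5.0000)/(108.4029−51.2716)=0.0000; B=V−Δ·S=4.1667
Node (3,2) S=154.8613: V=(p*·0.0000+(1−p*)·5.0000)/1.2=1.4957; Δ=(0.0000−5.0000)/(229.1947−108.4029)=-0.0414; B=V−Δ·S=7.9060
Node (3,3) S=327.4210: V=(p*·0.0000+(1−p*)·0.0000)/1.2=0.0000; Δ=(0.0000−0.0000)/(484.5831−229.1947)=0.0000; B=V−Δ·S=0.0000
Node (2,0) S=49.4900: V=(p*·4.1667+(1−p*)·4.1667)/1.2=3.4722; Δ=(4.1667−4.1667)/(73.2452−34.6430)=0.0000; B=V−Δ·S=3.4722
Node (2,1) S=104.6360: V=(p*·1.4957+(1−p*)·4.1667)/1.2=2.0454; Δ=(1.4957−4.1667)/(154.8613−73.2452)=-0.0327; B=V−Δ·S=5.4697
Node (2,2) S=221.2304: V=(p*·0.0000+(1−p*)·1.4957)/1.2=0.4474; Δ=(0.0000−1.4957)/(327.4210−154.8613)=-0.0087; B=V−Δ·S=2.3650
Node (1,0) S=70.7000: V=(p*·2.0454+(1−p*)·3.4722)/1.2=2.1313; Δ=(2.0454−3.4722)/(104.6360−49.4900)=-0.0259; B=V−Δ·S=3.9606
Node (1,1) S=149.4800: V=(p*·0.4474+(1−p*)·2.0454)/1.2=0.8509; Δ=(0.4474−2.0454)/(221.2304−104.6360)=-0.0137; B=V−Δ·S=2.8996
Node (0,0) S=101.0000: V=(p*·0.8509+(1−p*)·2.1313)/1.2=1.0921; Δ=(0.8509−2.1313)/(149.4800−70.7000)=-0.0163; B=V−Δ·S=2.7337
Root portfolio cost Δ·101+B reproduces V0=1.0921.

(0,0): Delta=-0.0163 Bond=2.7337
(1,0): Delta=-0.0259 Bond=3.9606
(1,1): Delta=-0.0137 Bond=2.8996
(2,0): Delta=0.0000 Bond=3.4722
(2,1): Delta=-0.0327 Bond=5.4697
(2,2): Delta=-0.0087 Bond=2.3650
(3,0): Delta=0.0000 Bond=4.1667
(3,1): Delta=0.0000 Bond=4.1667
(3,2): Delta=-0.0414 Bond=7.9060
(3,3): Delta=0.0000 Bond=0.0000
V0=1.0921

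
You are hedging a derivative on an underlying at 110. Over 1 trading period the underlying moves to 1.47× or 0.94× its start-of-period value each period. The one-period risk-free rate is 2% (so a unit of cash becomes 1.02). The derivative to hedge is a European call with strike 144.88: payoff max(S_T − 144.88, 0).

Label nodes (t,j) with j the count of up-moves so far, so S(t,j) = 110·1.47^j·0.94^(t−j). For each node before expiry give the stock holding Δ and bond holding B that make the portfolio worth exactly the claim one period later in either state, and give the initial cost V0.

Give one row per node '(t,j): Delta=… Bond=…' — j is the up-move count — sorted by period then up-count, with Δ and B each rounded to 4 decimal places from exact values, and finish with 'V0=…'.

No-arbitrage ⇒ martingale measure with p* = (R−d)/(u−d) = 0.1509.
Terminal payoffs: V(1,0)=0.0000, V(1,1)=16.8200
(0,0): S=110.0000. Δ = (V_up−V_dn)/(S_up−S_dn) = (16.8200−0.0000)/(161.7000−103.4000) = 0.2885. V = [p*·16.8200 + (1−p*)·0.0000]/1.02 = 2.4891. B = V − Δ·S = -29.2468.
Check: Δ(0,0)·S0 + B(0,0) = 2.4891 = V0.

(0,0): Delta=0.2885 Bond=-29.2468
V0=2.4891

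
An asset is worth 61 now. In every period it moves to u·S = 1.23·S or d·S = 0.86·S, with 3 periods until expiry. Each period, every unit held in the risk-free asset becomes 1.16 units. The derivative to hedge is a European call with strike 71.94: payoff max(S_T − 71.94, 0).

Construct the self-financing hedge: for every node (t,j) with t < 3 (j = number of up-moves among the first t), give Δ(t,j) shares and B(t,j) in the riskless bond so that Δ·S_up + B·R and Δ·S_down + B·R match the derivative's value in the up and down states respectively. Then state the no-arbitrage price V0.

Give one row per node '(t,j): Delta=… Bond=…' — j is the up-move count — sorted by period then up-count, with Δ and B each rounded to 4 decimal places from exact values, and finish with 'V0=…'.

The replicating-portfolio and risk-neutral prices coincide; use p* = (1.16−0.86)/(1.23−0.86) = 0.8108 for the latter.
Terminal values V(3,·): V(3,0)=0.0000, V(3,1)=0.0000, V(3,2)=7.4267, V(3,3)=41.5729
Node (2,0) S=45.1156: V=(p*·0.0000+(1−p*)·0.0000)/1.16=0.0000; Δ=(0.0000−0.0000)/(55.4922−38.7994)=0.0000; B=V−Δ·S=0.0000
Node (2,1) S=64.5258: V=(p*·7.4267+(1−p*)·0.0000)/1.16=5.1911; Δ=(7.4267−0.0000)/(79.3667−55.4922)=0.3111; B=V−Δ·S=-14.8812
Node (2,2) S=92.2869: V=(p*·41.5729+(1−p*)·7.4267)/1.16=30.2697; Δ=(41.5729−7.4267)/(113.5129−79.3667)=1.0000; B=V−Δ·S=-62.0172
Node (1,0) S=52.4600: V=(p*·5.1911+(1−p*)·0.0000)/1.16=3.6284; Δ=(5.1911−0.0000)/(64.5258−45.1156)=0.2674; B=V−Δ·S=-10.4016
Node (1,1) S=75.0300: V=(p*·30.2697+(1−p*)·5.1911)/1.16=22.0044; Δ=(30.2697−5.1911)/(92.2869−64.5258)=0.9034; B=V−Δ·S=-45.7755
Node (0,0) S=61.0000: V=(p*·22.0044+(1−p*)·3.6284)/1.16=15.9723; Δ=(22.0044−3.6284)/(75.0300−52.4600)=0.8142; B=V−Δ·S=-33.6924
Self-financing check: at every node Δ·S+B equals the discounted successor values.

(0,0): Delta=0.8142 Bond=-33.6924
(1,0): Delta=0.2674 Bond=-10.4016
(1,1): Delta=0.9034 Bond=-45.7755
(2,0): Delta=0.0000 Bond=0.0000
(2,1): Delta=0.3111 Bond=-14.8812
(2,2): Delta=1.0000 Bond=-62.0172
V0=15.9723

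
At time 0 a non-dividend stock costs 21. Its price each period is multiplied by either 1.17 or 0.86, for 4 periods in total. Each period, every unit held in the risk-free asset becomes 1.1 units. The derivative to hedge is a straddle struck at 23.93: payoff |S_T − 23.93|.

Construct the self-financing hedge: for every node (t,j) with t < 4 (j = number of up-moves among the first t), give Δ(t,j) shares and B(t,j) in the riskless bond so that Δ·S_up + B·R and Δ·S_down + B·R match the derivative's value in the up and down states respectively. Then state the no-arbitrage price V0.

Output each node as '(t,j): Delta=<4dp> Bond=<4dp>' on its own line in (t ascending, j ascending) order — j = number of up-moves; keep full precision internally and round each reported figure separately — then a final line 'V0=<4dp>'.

(0,0): Delta=0.5849 Bond=-6.5103
(1,0): Delta=-0.1161 Bond=5.4984
(1,1): Delta=0.7352 Bond=-10.8537
(2,0): Delta=-1.0000 Bond=19.7769
(2,1): Delta=0.0734 Bond=2.0440
(2,2): Delta=0.8770 Bond=-16.0174
(3,0): Delta=-1.0000 Bond=21.7545
(3,1): Delta=-1.0000 Bond=21.7545
(3,2): Delta=0.3035 Bond=-3.4408
(3,3): Delta=1.0000 Bond=-21.7545
V0=5.7725

Since d<R<u, set p* = (R−d)/(u−d) = 0.7742; price each node as the discounted p*-expectation of its children.
At expiry t=4: V(4,0)=12.4428, V(4,1)=8.3021, V(4,2)=2.6688, V(4,3)=4.9951, V(4,4)=15.4216
(3,0): S=13.3572. Δ = (V_up−V_dn)/(S_up−S_dn) = (8.3021−12.4428)/(15.6279−11.4872) = -1.0000. V = [p*·8.3021 + (1−p*)·12.4428]/1.1 = 8.3974. B = V − Δ·S = 21.7545.
(3,1): S=18.1720. Δ = (V_up−V_dn)/(S_up−S_dn) = (2.6688−8.3021)/(21.2612−15.6279) = -1.0000. V = [p*·2.6688 + (1−p*)·8.3021]/1.1 = 3.5826. B = V − Δ·S = 21.7545.
(3,2): S=24.7223. Δ = (V_up−V_dn)/(S_up−S_dn) = (4.9951−2.6688)/(28.9251−21.2612) = 0.3035. V = [p*·4.9951 + (1−p*)·2.6688]/1.1 = 4.0635. B = V − Δ·S = -3.4408.
(3,3): S=33.6339. Δ = (V_up−V_dn)/(S_up−S_dn) = (15.4216−4.9951)/(39.3516−28.9251) = 1.0000. V = [p*·15.4216 + (1−p*)·4.9951]/1.1 = 11.8793. B = V − Δ·S = -21.7545.
(2,0): S=15.5316. Δ = (V_up−V_dn)/(S_up−S_dn) = (3.5826−8.3974)/(18.1720−13.3572) = -1.0000. V = [p*·3.5826 + (1−p*)·8.3974]/1.1 = 4.2453. B = V − Δ·S = 19.7769.
(2,1): S=21.1302. Δ = (V_up−V_dn)/(S_up−S_dn) = (4.0635−3.5826)/(24.7223−18.1720) = 0.0734. V = [p*·4.0635 + (1−p*)·3.5826]/1.1 = 3.5954. B = V − Δ·S = 2.0440.
(2,2): S=28.7469. Δ = (V_up−V_dn)/(S_up−S_dn) = (11.8793−4.0635)/(33.6339−24.7223) = 0.8770. V = [p*·11.8793 + (1−p*)·4.0635]/1.1 = 9.1950. B = V − Δ·S = -16.0174.
(1,0): S=18.0600. Δ = (V_up−V_dn)/(S_up−S_dn) = (3.5954−4.2453)/(21.1302−15.5316) = -0.1161. V = [p*·3.5954 + (1−p*)·4.2453]/1.1 = 3.4019. B = V − Δ·S = 5.4984.
(1,1): S=24.5700. Δ = (V_up−V_dn)/(S_up−S_dn) = (9.1950−3.5954)/(28.7469−21.1302) = 0.7352. V = [p*·9.1950 + (1−p*)·3.5954]/1.1 = 7.2096. B = V − Δ·S = -10.8537.
(0,0): S=21.0000. Δ = (V_up−V_dn)/(S_up−S_dn) = (7.2096−3.4019)/(24.5700−18.0600) = 0.5849. V = [p*·7.2096 + (1−p*)·3.4019]/1.1 = 5.7725. B = V − Δ·S = -6.5103.
Check: Δ(0,0)·S0 + B(0,0) = 5.7725 = V0.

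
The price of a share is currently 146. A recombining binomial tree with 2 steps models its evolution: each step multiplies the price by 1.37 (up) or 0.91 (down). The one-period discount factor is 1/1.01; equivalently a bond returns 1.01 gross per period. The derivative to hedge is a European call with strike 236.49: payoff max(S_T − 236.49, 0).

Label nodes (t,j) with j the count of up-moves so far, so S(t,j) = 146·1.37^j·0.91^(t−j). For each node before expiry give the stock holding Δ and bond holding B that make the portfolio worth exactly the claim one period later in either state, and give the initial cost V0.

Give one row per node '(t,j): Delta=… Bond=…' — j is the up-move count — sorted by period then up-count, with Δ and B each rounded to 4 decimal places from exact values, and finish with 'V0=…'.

Since d<R<u, set p* = (R−d)/(u−d) = 0.2174; price each node as the discounted p*-expectation of its children.
Payoff layer (t=2): V(2,0)=0.0000, V(2,1)=0.0000, V(2,2)=37.5374
  t=1,j=0: stock 132.8600 → up 182.0182 (V=0.0000), down 120.9026 (V=0.0000). Price 0.0000; hedge Δ=0.0000, bond B=0.0000.
  t=1,j=1: stock 200.0200 → up 274.0274 (V=37.5374), down 182.0182 (V=0.0000). Price 8.0795; hedge Δ=0.4080, bond B=-73.5235.
  t=0,j=0: stock 146.0000 → up 200.0200 (V=8.0795), down 132.8600 (V=0.0000). Price 1.7390; hedge Δ=0.1203, bond B=-15.8251.
Root portfolio cost Δ·146+B reproduces V0=1.7390.

(0,0): Delta=0.1203 Bond=-15.8251
(1,0): Delta=0.0000 Bond=0.0000
(1,1): Delta=0.4080 Bond=-73.5235
V0=1.7390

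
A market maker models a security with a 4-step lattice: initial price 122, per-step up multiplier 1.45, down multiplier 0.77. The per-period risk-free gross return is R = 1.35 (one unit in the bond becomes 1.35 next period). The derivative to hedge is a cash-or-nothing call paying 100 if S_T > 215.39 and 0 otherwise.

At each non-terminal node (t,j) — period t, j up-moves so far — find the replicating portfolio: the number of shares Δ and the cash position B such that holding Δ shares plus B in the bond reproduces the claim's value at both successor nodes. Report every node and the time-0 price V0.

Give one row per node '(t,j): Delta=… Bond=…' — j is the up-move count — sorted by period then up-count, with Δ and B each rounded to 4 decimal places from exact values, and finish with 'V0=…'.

No-arbitrage ⇒ martingale measure with p* = (R−d)/(u−d) = 0.8529.
Payoff layer (t=4): V(4,0)=0.0000, V(4,1)=0.0000, V(4,2)=0.0000, V(4,3)=100.0000, V(4,4)=100.0000
Node (3,0) S=55.6970: V=(p*·0.0000+(1−p*)·0.0000)/1.35=0.0000; Δ=(0.0000−0.0000)/(80.7607−42.8867)=0.0000; B=V−Δ·S=0.0000
Node (3,1) S=104.8840: V=(p*·0.0000+(1−p*)·0.0000)/1.35=0.0000; Δ=(0.0000−0.0000)/(152.0818−80.7607)=0.0000; B=V−Δ·S=0.0000
Node (3,2) S=197.5088: V=(p*·100.0000+(1−p*)·0.0000)/1.35=63.1808; Δ=(100.0000−0.0000)/(286.3878−152.0818)=0.7446; B=V−Δ·S=-83.8780
Node (3,3) S=371.9323: V=(p*·100.0000+(1−p*)·100.0000)/1.35=74.0741; Δ=(100.0000−100.0000)/(539.3018−286.3878)=0.0000; B=V−Δ·S=74.0741
Node (2,0) S=72.3338: V=(p*·0.0000+(1−p*)·0.0000)/1.35=0.0000; Δ=(0.0000−0.0000)/(104.8840−55.6970)=0.0000; B=V−Δ·S=0.0000
Node (2,1) S=136.2130: V=(p*·63.1808+(1−p*)·0.0000)/1.35=39.9182; Δ=(63.1808−0.0000)/(197.5088−104.8840)=0.6821; B=V−Δ·S=-52.9948
Node (2,2) S=256.5050: V=(p*·74.0741+(1−p*)·63.1808)/1.35=53.6831; Δ=(74.0741−63.1808)/(371.9322−197.5088)=0.0625; B=V−Δ·S=37.6636
Node (1,0) S=93.9400: V=(p*·39.9182+(1−p*)·0.0000)/1.35=25.2206; Δ=(39.9182−0.0000)/(136.2130−72.3338)=0.6249; B=V−Δ·S=-33.4826
Node (1,1) S=176.9000: V=(p*·53.6831+(1−p*)·39.9182)/1.35=38.2658; Δ=(53.6831−39.9182)/(256.5050−136.2130)=0.1144; B=V−Δ·S=18.0233
Node (0,0) S=122.0000: V=(p*·38.2658+(1−p*)·25.2206)/1.35=26.9240; Δ=(38.2658−25.2206)/(176.9000−93.9400)=0.1572; B=V−Δ·S=7.7399
Each (Δ,B) replicates both successor values, so the strategy is self-financing and V0 is arbitrage-free.

(0,0): Delta=0.1572 Bond=7.7399
(1,0): Delta=0.6249 Bond=-33.4826
(1,1): Delta=0.1144 Bond=18.0233
(2,0): Delta=0.0000 Bond=0.0000
(2,1): Delta=0.6821 Bond=-52.9948
(2,2): Delta=0.0625 Bond=37.6636
(3,0): Delta=0.0000 Bond=0.0000
(3,1): Delta=0.0000 Bond=0.0000
(3,2): Delta=0.7446 Bond=-83.8780
(3,3): Delta=0.0000 Bond=74.0741
V0=26.9240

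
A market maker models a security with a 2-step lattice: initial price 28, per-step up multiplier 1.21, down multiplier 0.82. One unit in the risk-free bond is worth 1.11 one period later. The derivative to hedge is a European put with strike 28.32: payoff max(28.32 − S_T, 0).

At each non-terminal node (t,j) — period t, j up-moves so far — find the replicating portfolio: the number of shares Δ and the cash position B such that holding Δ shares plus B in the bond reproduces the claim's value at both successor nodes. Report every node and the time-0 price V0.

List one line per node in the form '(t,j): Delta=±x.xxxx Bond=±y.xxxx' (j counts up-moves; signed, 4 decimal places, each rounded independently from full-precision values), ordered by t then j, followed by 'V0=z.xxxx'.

Since d<R<u, set p* = (R−d)/(u−d) = 0.7436; price each node as the discounted p*-expectation of its children.
At expiry t=2: V(2,0)=9.4928, V(2,1)=0.5384, V(2,2)=0.0000
(1,0): S=22.9600. Δ = (V_up−V_dn)/(S_up−S_dn) = (0.5384−9.4928)/(27.7816−18.8272) = -1.0000. V = [p*·0.5384 + (1−p*)·9.4928]/1.11 = 2.5535. B = V − Δ·S = 25.5135.
(1,1): S=33.8800. Δ = (V_up−V_dn)/(S_up−S_dn) = (0.0000−0.5384)/(40.9948−27.7816) = -0.0407. V = [p*·0.0000 + (1−p*)·0.5384]/1.11 = 0.1244. B = V − Δ·S = 1.5049.
(0,0): S=28.0000. Δ = (V_up−V_dn)/(S_up−S_dn) = (0.1244−2.5535)/(33.8800−22.9600) = -0.2224. V = [p*·0.1244 + (1−p*)·2.5535]/1.11 = 0.6732. B = V − Δ·S = 6.9017.
Root portfolio cost Δ·28+B reproduces V0=0.6732.

(0,0): Delta=-0.2224 Bond=6.9017
(1,0): Delta=-1.0000 Bond=25.5135
(1,1): Delta=-0.0407 Bond=1.5049
V0=0.6732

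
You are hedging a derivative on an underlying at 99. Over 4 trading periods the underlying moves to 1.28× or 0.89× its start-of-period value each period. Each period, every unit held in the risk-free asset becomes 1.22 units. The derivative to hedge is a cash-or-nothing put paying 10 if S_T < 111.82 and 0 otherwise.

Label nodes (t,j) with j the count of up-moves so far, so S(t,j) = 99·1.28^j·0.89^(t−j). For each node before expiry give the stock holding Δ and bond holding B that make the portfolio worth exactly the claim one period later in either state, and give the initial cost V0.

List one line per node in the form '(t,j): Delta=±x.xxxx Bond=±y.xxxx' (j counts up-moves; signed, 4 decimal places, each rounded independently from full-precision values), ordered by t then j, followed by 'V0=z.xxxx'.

(0,0): Delta=-0.0086 Bond=0.9066
(1,0): Delta=-0.0509 Bond=4.8361
(1,1): Delta=-0.0032 Bond=0.4278
(2,0): Delta=-0.2268 Bond=19.6921
(2,1): Delta=-0.0287 Bond=3.3924
(2,2): Delta=0.0000 Bond=0.0000
(3,0): Delta=0.0000 Bond=8.1967
(3,1): Delta=-0.2555 Bond=26.9021
(3,2): Delta=0.0000 Bond=0.0000
(3,3): Delta=0.0000 Bond=0.0000
V0=0.0582

The replicating-portfolio and risk-neutral prices coincide; use p* = (1.22−0.89)/(1.28−0.89) = 0.8462 for the latter.
Terminal values V(4,·): V(4,0)=10.0000, V(4,1)=10.0000, V(4,2)=0.0000, V(4,3)=0.0000, V(4,4)=0.0000
Node (3,0) S=69.7919: V=(p*·10.0000+(1−p*)·10.0000)/1.22=8.1967; Δ=(10.0000−10.0000)/(89.3337−62.1148)=0.0000; B=V−Δ·S=8.1967
Node (3,1) S=100.3749: V=(p*·0.0000+(1−p*)·10.0000)/1.22=1.2610; Δ=(0.0000−10.0000)/(128.4799−89.3337)=-0.2555; B=V−Δ·S=26.9021
Node (3,2) S=144.3594: V=(p*·0.0000+(1−p*)·0.0000)/1.22=0.0000; Δ=(0.0000−0.0000)/(184.7801−128.4799)=0.0000; B=V−Δ·S=0.0000
Node (3,3) S=207.6180: V=(p*·0.0000+(1−p*)·0.0000)/1.22=0.0000; Δ=(0.0000−0.0000)/(265.7511−184.7801)=0.0000; B=V−Δ·S=0.0000
Node (2,0) S=78.4179: V=(p*·1.2610+(1−p*)·8.1967)/1.22=1.9082; Δ=(1.2610−8.1967)/(100.3749−69.7919)=-0.2268; B=V−Δ·S=19.6921
Node (2,1) S=112.7808: V=(p*·0.0000+(1−p*)·1.2610)/1.22=0.1590; Δ=(0.0000−1.2610)/(144.3594−100.3749)=-0.0287; B=V−Δ·S=3.3924
Node (2,2) S=162.2016: V=(p*·0.0000+(1−p*)·0.0000)/1.22=0.0000; Δ=(0.0000−0.0000)/(207.6180−144.3594)=0.0000; B=V−Δ·S=0.0000
Node (1,0) S=88.1100: V=(p*·0.1590+(1−p*)·1.9082)/1.22=0.3509; Δ=(0.1590−1.9082)/(112.7808−78.4179)=-0.0509; B=V−Δ·S=4.8361
Node (1,1) S=126.7200: V=(p*·0.0000+(1−p*)·0.1590)/1.22=0.0201; Δ=(0.0000−0.1590)/(162.2016−112.7808)=-0.0032; B=V−Δ·S=0.4278
Node (0,0) S=99.0000: V=(p*·0.0201+(1−p*)·0.3509)/1.22=0.0582; Δ=(0.0201−0.3509)/(126.7200−88.1100)=-0.0086; B=V−Δ·S=0.9066
The time-0 hedge costs 0.0582, which is the no-arbitrage price.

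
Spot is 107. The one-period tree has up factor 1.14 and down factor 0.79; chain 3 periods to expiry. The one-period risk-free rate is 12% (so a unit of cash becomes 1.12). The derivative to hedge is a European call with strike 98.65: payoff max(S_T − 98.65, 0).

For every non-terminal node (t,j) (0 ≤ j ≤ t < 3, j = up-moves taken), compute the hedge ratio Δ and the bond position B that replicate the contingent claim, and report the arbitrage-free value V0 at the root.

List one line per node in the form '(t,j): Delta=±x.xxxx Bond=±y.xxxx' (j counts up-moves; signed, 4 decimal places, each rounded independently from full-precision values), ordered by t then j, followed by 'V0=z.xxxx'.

(0,0): Delta=0.9467 Bond=-64.3614
(1,0): Delta=0.3188 Bond=-19.0103
(1,1): Delta=0.9731 Bond=-75.3014
(2,0): Delta=0.0000 Bond=0.0000
(2,1): Delta=0.3322 Bond=-22.5819
(2,2): Delta=1.0000 Bond=-88.0804
V0=36.9370

Under the risk-neutral measure, an up-move has probability p* = (R−d)/(u−d) = 0.9429 and values discount at R = 1.12.
Terminal values V(3,·): V(3,0)=0.0000, V(3,1)=0.0000, V(3,2)=11.2052, V(3,3)=59.8752
  t=2,j=0: stock 66.7787 → up 76.1277 (V=0.0000), down 52.7552 (V=0.0000). Price 0.0000; hedge Δ=0.0000, bond B=0.0000.
  t=2,j=1: stock 96.3642 → up 109.8552 (V=11.2052), down 76.1277 (V=0.0000). Price 9.4329; hedge Δ=0.3322, bond B=-22.5819.
  t=2,j=2: stock 139.0572 → up 158.5252 (V=59.8752), down 109.8552 (V=11.2052). Price 50.9768; hedge Δ=1.0000, bond B=-88.0804.
  t=1,j=0: stock 84.5300 → up 96.3642 (V=9.4329), down 66.7787 (V=0.0000). Price 7.9410; hedge Δ=0.3188, bond B=-19.0103.
  t=1,j=1: stock 121.9800 → up 139.0572 (V=50.9768), down 96.3642 (V=9.4329). Price 43.3955; hedge Δ=0.9731, bond B=-75.3014.
  t=0,j=0: stock 107.0000 → up 121.9800 (V=43.3955), down 84.5300 (V=7.9410). Price 36.9370; hedge Δ=0.9467, bond B=-64.3614.
Root portfolio cost Δ·107+B reproduces V0=36.9370.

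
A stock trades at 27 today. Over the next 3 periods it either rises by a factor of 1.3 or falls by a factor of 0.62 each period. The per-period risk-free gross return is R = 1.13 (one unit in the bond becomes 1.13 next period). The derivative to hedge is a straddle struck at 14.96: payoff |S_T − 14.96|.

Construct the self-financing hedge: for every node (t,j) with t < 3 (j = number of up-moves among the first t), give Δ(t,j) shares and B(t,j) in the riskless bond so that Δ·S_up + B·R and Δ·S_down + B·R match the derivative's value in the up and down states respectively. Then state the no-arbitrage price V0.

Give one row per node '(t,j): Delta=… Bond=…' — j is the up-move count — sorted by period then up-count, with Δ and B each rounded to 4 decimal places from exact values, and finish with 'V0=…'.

(0,0): Delta=0.9154 Bond=-7.6137
(1,0): Delta=0.5545 Bond=-2.5621
(1,1): Delta=0.9728 Bond=-10.6173
(2,0): Delta=-1.0000 Bond=13.2389
(2,1): Delta=0.8017 Bond=-8.2732
(2,2): Delta=1.0000 Bond=-13.2389
V0=17.1027

The replicating-portfolio and risk-neutral prices coincide; use p* = (1.13−0.62)/(1.3−0.62) = 0.7500 for the latter.
Payoff layer (t=3): V(3,0)=8.5251, V(3,1)=1.4676, V(3,2)=13.3306, V(3,3)=44.3590
Node (2,0) S=10.3788: V=(p*·1.4676+(1−p*)·8.5251)/1.13=2.8601; Δ=(1.4676−8.5251)/(13.4924−6.4349)=-1.0000; B=V−Δ·S=13.2389
Node (2,1) S=21.7620: V=(p*·13.3306+(1−p*)·1.4676)/1.13=9.1724; Δ=(13.3306−1.4676)/(28.2906−13.4924)=0.8017; B=V−Δ·S=-8.2732
Node (2,2) S=45.6300: V=(p*·44.3590+(1−p*)·13.3306)/1.13=32.3911; Δ=(44.3590−13.3306)/(59.3190−28.2906)=1.0000; B=V−Δ·S=-13.2389
Node (1,0) S=16.7400: V=(p*·9.1724+(1−p*)·2.8601)/1.13=6.7207; Δ=(9.1724−2.8601)/(21.7620−10.3788)=0.5545; B=V−Δ·S=-2.5621
Node (1,1) S=35.1000: V=(p*·32.3911+(1−p*)·9.1724)/1.13=23.5278; Δ=(32.3911−9.1724)/(45.6300−21.7620)=0.9728; B=V−Δ·S=-10.6173
Node (0,0) S=27.0000: V=(p*·23.5278+(1−p*)·6.7207)/1.13=17.1027; Δ=(23.5278−6.7207)/(35.1000−16.7400)=0.9154; B=V−Δ·S=-7.6137
Each (Δ,B) replicates both successor values, so the strategy is self-financing and V0 is arbitrage-free.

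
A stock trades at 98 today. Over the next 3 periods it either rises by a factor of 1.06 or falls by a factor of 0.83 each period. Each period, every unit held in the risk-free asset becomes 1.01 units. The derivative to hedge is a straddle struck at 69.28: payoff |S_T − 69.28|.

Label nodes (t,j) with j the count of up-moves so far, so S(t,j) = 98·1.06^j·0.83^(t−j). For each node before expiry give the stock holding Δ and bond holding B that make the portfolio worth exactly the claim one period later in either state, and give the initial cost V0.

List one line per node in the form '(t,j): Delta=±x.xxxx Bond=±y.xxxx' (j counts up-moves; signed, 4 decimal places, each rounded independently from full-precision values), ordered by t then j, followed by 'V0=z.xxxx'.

(0,0): Delta=0.9456 Bond=-61.6426
(1,0): Delta=0.6952 Bond=-41.8980
(1,1): Delta=1.0000 Bond=-67.9149
(2,0): Delta=-0.7060 Bond=52.2804
(2,1): Delta=1.0000 Bond=-68.5941
(2,2): Delta=1.0000 Bond=-68.5941
V0=31.0217

Since d<R<u, set p* = (R−d)/(u−d) = 0.7826; price each node as the discounted p*-expectation of its children.
At expiry t=3: V(3,0)=13.2449, V(3,1)=2.2829, V(3,2)=22.1136, V(3,3)=47.4396
Node (2,0) S=67.5122: V=(p*·2.2829+(1−p*)·13.2449)/1.01=4.6198; Δ=(2.2829−13.2449)/(71.5629−56.0351)=-0.7060; B=V−Δ·S=52.2804
Node (2,1) S=86.2204: V=(p*·22.1136+(1−p*)·2.2829)/1.01=17.6263; Δ=(22.1136−2.2829)/(91.3936−71.5629)=1.0000; B=V−Δ·S=-68.5941
Node (2,2) S=110.1128: V=(p*·47.4396+(1−p*)·22.1136)/1.01=41.5187; Δ=(47.4396−22.1136)/(116.7196−91.3936)=1.0000; B=V−Δ·S=-68.5941
Node (1,0) S=81.3400: V=(p*·17.6263+(1−p*)·4.6198)/1.01=14.6523; Δ=(17.6263−4.6198)/(86.2204−67.5122)=0.6952; B=V−Δ·S=-41.8980
Node (1,1) S=103.8800: V=(p*·41.5187+(1−p*)·17.6263)/1.01=35.9651; Δ=(41.5187−17.6263)/(110.1128−86.2204)=1.0000; B=V−Δ·S=-67.9149
Node (0,0) S=98.0000: V=(p*·35.9651+(1−p*)·14.6523)/1.01=31.0217; Δ=(35.9651−14.6523)/(103.8800−81.3400)=0.9456; B=V−Δ·S=-61.6426
Root portfolio cost Δ·98+B reproduces V0=31.0217.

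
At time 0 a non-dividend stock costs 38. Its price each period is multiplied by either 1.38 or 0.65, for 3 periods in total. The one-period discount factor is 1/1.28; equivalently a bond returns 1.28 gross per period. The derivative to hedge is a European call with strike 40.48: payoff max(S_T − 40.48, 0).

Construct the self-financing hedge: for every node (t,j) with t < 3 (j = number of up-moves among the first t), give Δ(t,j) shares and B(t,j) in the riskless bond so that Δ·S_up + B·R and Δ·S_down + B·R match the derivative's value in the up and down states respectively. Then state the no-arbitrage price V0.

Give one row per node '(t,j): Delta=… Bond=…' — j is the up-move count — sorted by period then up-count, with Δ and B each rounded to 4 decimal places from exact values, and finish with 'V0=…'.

(0,0): Delta=0.8998 Bond=-15.0347
(1,0): Delta=0.2452 Bond=-3.0761
(1,1): Delta=0.9488 Bond=-21.8108
(2,0): Delta=0.0000 Bond=0.0000
(2,1): Delta=0.2636 Bond=-4.5624
(2,2): Delta=1.0000 Bond=-31.6250
V0=19.1590

The replicating-portfolio and risk-neutral prices coincide; use p* = (1.28−0.65)/(1.38−0.65) = 0.8630 for the latter.
Terminal values V(3,·): V(3,0)=0.0000, V(3,1)=0.0000, V(3,2)=6.5587, V(3,3)=59.3867
  t=2,j=0: stock 16.0550 → up 22.1559 (V=0.0000), down 10.4358 (V=0.0000). Price 0.0000; hedge Δ=0.0000, bond B=0.0000.
  t=2,j=1: stock 34.0860 → up 47.0387 (V=6.5587), down 22.1559 (V=0.0000). Price 4.4221; hedge Δ=0.2636, bond B=-4.5624.
  t=2,j=2: stock 72.3672 → up 99.8667 (V=59.3867), down 47.0387 (V=6.5587). Price 40.7422; hedge Δ=1.0000, bond B=-31.6250.
  t=1,j=0: stock 24.7000 → up 34.0860 (V=4.4221), down 16.0550 (V=0.0000). Price 2.9815; hedge Δ=0.2452, bond B=-3.0761.
  t=1,j=1: stock 52.4400 → up 72.3672 (V=40.7422), down 34.0860 (V=4.4221). Price 27.9428; hedge Δ=0.9488, bond B=-21.8108.
  t=0,j=0: stock 38.0000 → up 52.4400 (V=27.9428), down 24.7000 (V=2.9815). Price 19.1590; hedge Δ=0.8998, bond B=-15.0347.
Self-financing check: at every node Δ·S+B equals the discounted successor values.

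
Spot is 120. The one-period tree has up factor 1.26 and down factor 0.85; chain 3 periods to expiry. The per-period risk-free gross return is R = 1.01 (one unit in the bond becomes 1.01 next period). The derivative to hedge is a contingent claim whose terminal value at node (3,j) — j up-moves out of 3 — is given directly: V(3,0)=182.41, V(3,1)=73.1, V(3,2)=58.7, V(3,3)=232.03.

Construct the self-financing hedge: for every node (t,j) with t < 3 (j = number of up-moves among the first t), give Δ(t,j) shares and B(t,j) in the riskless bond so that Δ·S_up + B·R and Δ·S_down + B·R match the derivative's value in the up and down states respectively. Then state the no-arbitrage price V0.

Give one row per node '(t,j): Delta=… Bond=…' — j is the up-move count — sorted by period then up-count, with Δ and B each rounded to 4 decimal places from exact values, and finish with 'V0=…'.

Risk-neutral probability p* = (R−d)/(u−d) = (1.01−0.85)/(1.26−0.85) = 0.3902.
Terminal payoffs: V(3,0)=182.4100, V(3,1)=73.1000, V(3,2)=58.7000, V(3,3)=232.0300
  t=2,j=0: stock 86.7000 → up 109.2420 (V=73.1000), down 73.6950 (V=182.4100). Price 138.3688; hedge Δ=-3.0751, bond B=404.9785.
  t=2,j=1: stock 128.5200 → up 161.9352 (V=58.7000), down 109.2420 (V=73.1000). Price 66.8124; hedge Δ=-0.2733, bond B=101.9343.
  t=2,j=2: stock 190.5120 → up 240.0451 (V=232.0300), down 161.9352 (V=58.7000). Price 125.0901; hedge Δ=2.2191, bond B=-297.6660.
  t=1,j=0: stock 102.0000 → up 128.5200 (V=66.8124), down 86.7000 (V=138.3688). Price 109.3508; hedge Δ=-1.7111, bond B=283.8786.
  t=1,j=1: stock 151.2000 → up 190.5120 (V=125.0901), down 128.5200 (V=66.8124). Price 88.6682; hedge Δ=0.9401, bond B=-53.4726.
  t=0,j=0: stock 120.0000 → up 151.2000 (V=88.6682), down 102.0000 (V=109.3508). Price 100.2768; hedge Δ=-0.4204, bond B=150.7221.
Each (Δ,B) replicates both successor values, so the strategy is self-financing and V0 is arbitrage-free.

(0,0): Delta=-0.4204 Bond=150.7221
(1,0): Delta=-1.7111 Bond=283.8786
(1,1): Delta=0.9401 Bond=-53.4726
(2,0): Delta=-3.0751 Bond=404.9785
(2,1): Delta=-0.2733 Bond=101.9343
(2,2): Delta=2.2191 Bond=-297.6660
V0=100.2768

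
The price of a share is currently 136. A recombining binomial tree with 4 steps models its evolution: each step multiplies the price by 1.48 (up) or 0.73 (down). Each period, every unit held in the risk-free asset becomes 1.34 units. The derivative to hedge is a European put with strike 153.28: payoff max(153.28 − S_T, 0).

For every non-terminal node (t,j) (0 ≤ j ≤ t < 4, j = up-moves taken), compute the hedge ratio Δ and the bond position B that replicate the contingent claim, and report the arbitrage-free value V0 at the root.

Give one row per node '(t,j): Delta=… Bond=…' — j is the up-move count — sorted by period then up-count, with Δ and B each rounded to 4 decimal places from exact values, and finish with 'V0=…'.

(0,0): Delta=-0.0270 Bond=4.2108
(1,0): Delta=-0.1806 Bond=20.8917
(1,1): Delta=-0.0096 Bond=2.1427
(2,0): Delta=-0.9389 Bond=82.9535
(2,1): Delta=-0.0948 Bond=15.3814
(2,2): Delta=0.0000 Bond=0.0000
(3,0): Delta=-1.0000 Bond=114.3881
(3,1): Delta=-0.9320 Bond=110.4163
(3,2): Delta=0.0000 Bond=0.0000
(3,3): Delta=0.0000 Bond=0.0000
V0=0.5353

Since d<R<u, set p* = (R−d)/(u−d) = 0.8133; price each node as the discounted p*-expectation of its children.
Terminal values V(4,·): V(4,0)=114.6584, V(4,1)=74.9787, V(4,2)=0.0000, V(4,3)=0.0000, V(4,4)=0.0000
Node (3,0) S=52.9063: V=(p*·74.9787+(1−p*)·114.6584)/1.34=61.4817; Δ=(74.9787−114.6584)/(78.3013−38.6216)=-1.0000; B=V−Δ·S=114.3881
Node (3,1) S=107.2621: V=(p*·0.0000+(1−p*)·74.9787)/1.34=10.4448; Δ=(0.0000−74.9787)/(158.7479−78.3013)=-0.9320; B=V−Δ·S=110.4163
Node (3,2) S=217.4629: V=(p*·0.0000+(1−p*)·0.0000)/1.34=0.0000; Δ=(0.0000−0.0000)/(321.8451−158.7479)=0.0000; B=V−Δ·S=0.0000
Node (3,3) S=440.8837: V=(p*·0.0000+(1−p*)·0.0000)/1.34=0.0000; Δ=(0.0000−0.0000)/(652.5079−321.8451)=0.0000; B=V−Δ·S=0.0000
Node (2,0) S=72.4744: V=(p*·10.4448+(1−p*)·61.4817)/1.34=14.9042; Δ=(10.4448−61.4817)/(107.2621−52.9063)=-0.9389; B=V−Δ·S=82.9535
Node (2,1) S=146.9344: V=(p*·0.0000+(1−p*)·10.4448)/1.34=1.4550; Δ=(0.0000−10.4448)/(217.4629−107.2621)=-0.0948; B=V−Δ·S=15.3814
Node (2,2) S=297.8944: V=(p*·0.0000+(1−p*)·0.0000)/1.34=0.0000; Δ=(0.0000−0.0000)/(440.8837−217.4629)=0.0000; B=V−Δ·S=0.0000
Node (1,0) S=99.2800: V=(p*·1.4550+(1−p*)·14.9042)/1.34=2.9593; Δ=(1.4550−14.9042)/(146.9344−72.4744)=-0.1806; B=V−Δ·S=20.8917
Node (1,1) S=201.2800: V=(p*·0.0000+(1−p*)·1.4550)/1.34=0.2027; Δ=(0.0000−1.4550)/(297.8944−146.9344)=-0.0096; B=V−Δ·S=2.1427
Node (0,0) S=136.0000: V=(p*·0.2027+(1−p*)·2.9593)/1.34=0.5353; Δ=(0.2027−2.9593)/(201.2800−99.2800)=-0.0270; B=V−Δ·S=4.2108
Each (Δ,B) replicates both successor values, so the strategy is self-financing and V0 is arbitrage-free.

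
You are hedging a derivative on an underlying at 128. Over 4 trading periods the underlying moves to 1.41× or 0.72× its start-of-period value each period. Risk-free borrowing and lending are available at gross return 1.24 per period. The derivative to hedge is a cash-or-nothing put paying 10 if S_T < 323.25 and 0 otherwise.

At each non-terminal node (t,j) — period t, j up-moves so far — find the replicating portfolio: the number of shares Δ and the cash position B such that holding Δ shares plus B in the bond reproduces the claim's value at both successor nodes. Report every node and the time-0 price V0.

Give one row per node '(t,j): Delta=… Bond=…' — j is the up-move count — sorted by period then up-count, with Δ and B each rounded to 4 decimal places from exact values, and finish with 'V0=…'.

The replicating-portfolio and risk-neutral prices coincide; use p* = (1.24−0.72)/(1.41−0.72) = 0.7536 for the latter.
At expiry t=4: V(4,0)=10.0000, V(4,1)=10.0000, V(4,2)=10.0000, V(4,3)=10.0000, V(4,4)=0.0000
(3,0): S=47.7757. Δ = (V_up−V_dn)/(S_up−S_dn) = (10.0000−10.0000)/(67.3638−34.3985) = 0.0000. V = [p*·10.0000 + (1−p*)·10.0000]/1.24 = 8.0645. B = V − Δ·S = 8.0645.
(3,1): S=93.5608. Δ = (V_up−V_dn)/(S_up−S_dn) = (10.0000−10.0000)/(131.9208−67.3638) = 0.0000. V = [p*·10.0000 + (1−p*)·10.0000]/1.24 = 8.0645. B = V − Δ·S = 8.0645.
(3,2): S=183.2233. Δ = (V_up−V_dn)/(S_up−S_dn) = (10.0000−10.0000)/(258.3448−131.9208) = 0.0000. V = [p*·10.0000 + (1−p*)·10.0000]/1.24 = 8.0645. B = V − Δ·S = 8.0645.
(3,3): S=358.8123. Δ = (V_up−V_dn)/(S_up−S_dn) = (0.0000−10.0000)/(505.9253−258.3448) = -0.0404. V = [p*·0.0000 + (1−p*)·10.0000]/1.24 = 1.9869. B = V − Δ·S = 16.4797.
(2,0): S=66.3552. Δ = (V_up−V_dn)/(S_up−S_dn) = (8.0645−8.0645)/(93.5608−47.7757) = 0.0000. V = [p*·8.0645 + (1−p*)·8.0645]/1.24 = 6.5036. B = V − Δ·S = 6.5036.
(2,1): S=129.9456. Δ = (V_up−V_dn)/(S_up−S_dn) = (8.0645−8.0645)/(183.2233−93.5608) = 0.0000. V = [p*·8.0645 + (1−p*)·8.0645]/1.24 = 6.5036. B = V − Δ·S = 6.5036.
(2,2): S=254.4768. Δ = (V_up−V_dn)/(S_up−S_dn) = (1.9869−8.0645)/(358.8123−183.2233) = -0.0346. V = [p*·1.9869 + (1−p*)·8.0645]/1.24 = 2.8099. B = V − Δ·S = 11.6180.
(1,0): S=92.1600. Δ = (V_up−V_dn)/(S_up−S_dn) = (6.5036−6.5036)/(129.9456−66.3552) = 0.0000. V = [p*·6.5036 + (1−p*)·6.5036]/1.24 = 5.2449. B = V − Δ·S = 5.2449.
(1,1): S=180.4800. Δ = (V_up−V_dn)/(S_up−S_dn) = (2.8099−6.5036)/(254.4768−129.9456) = -0.0297. V = [p*·2.8099 + (1−p*)·6.5036]/1.24 = 3.0000. B = V − Δ·S = 8.3532.
(0,0): S=128.0000. Δ = (V_up−V_dn)/(S_up−S_dn) = (3.0000−5.2449)/(180.4800−92.1600) = -0.0254. V = [p*·3.0000 + (1−p*)·5.2449]/1.24 = 2.8654. B = V − Δ·S = 6.1189.
Self-financing check: at every node Δ·S+B equals the discounted successor values.

(0,0): Delta=-0.0254 Bond=6.1189
(1,0): Delta=0.0000 Bond=5.2449
(1,1): Delta=-0.0297 Bond=8.3532
(2,0): Delta=0.0000 Bond=6.5036
(2,1): Delta=0.0000 Bond=6.5036
(2,2): Delta=-0.0346 Bond=11.6180
(3,0): Delta=0.0000 Bond=8.0645
(3,1): Delta=0.0000 Bond=8.0645
(3,2): Delta=0.0000 Bond=8.0645
(3,3): Delta=-0.0404 Bond=16.4797
V0=2.8654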